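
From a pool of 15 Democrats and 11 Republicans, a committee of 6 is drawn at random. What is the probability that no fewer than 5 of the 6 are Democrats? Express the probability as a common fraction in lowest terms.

19/115

Total selections: C(26,6) = 230230.
Favorable selections (no fewer than 5 Democrats): C(15,5)·C(11,1) + C(15,6)·C(11,0) = 33033 + 5005 = 38038.
Probability = 38038/230230 = 19/115.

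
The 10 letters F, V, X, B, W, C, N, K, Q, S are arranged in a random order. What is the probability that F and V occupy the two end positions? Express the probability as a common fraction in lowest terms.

1/45

There are 10! = 3628800 arrangements.
Place F and V at the ends in 2 ways, arrange the remaining 8 in 8! = 40320 ways: 2·40320 = 80640.
Probability = 80640/3628800 = 1/45.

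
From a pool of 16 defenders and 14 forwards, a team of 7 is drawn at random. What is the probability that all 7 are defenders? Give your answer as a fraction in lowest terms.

22/3915

There are C(30,7) = 2035800 possible selections.
Selections with all defenders: C(16,7) = 11440.
Probability = 11440/2035800 = 22/3915.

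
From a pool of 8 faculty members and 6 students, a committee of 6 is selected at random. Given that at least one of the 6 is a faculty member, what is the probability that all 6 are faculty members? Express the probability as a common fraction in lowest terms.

Work in counts. Selections with at least one faculty member: C(14,6) − C(6,6) = 3003 − 1 = 3002.
Of those, selections where all 6 are faculty members: C(8,6) = 28.
Conditional probability = 28/3002 = 14/1501.

14/1501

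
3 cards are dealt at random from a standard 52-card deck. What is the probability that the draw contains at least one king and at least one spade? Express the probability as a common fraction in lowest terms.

33/260

There are C(52,3) = 22100 possible draws.
By inclusion-exclusion on the complements, draws missing all kings or all spades: C(48,3) + C(39,3) − C(36,3) = 17296 + 9139 − 7140 = 19295.
So draws with at least one of each: 22100 − 19295 = 2805, probability 2805/22100 = 33/260.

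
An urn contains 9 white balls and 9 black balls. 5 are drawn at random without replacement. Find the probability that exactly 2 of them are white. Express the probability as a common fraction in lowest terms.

6/17

There are C(18,5) = 8568 ways to choose 5 from 18.
Selections with exactly 2 white: choose 2 of the 9 white and 3 of the 9 black, C(9,2)·C(9,3) = 36·84 = 3024.
Probability = 3024/8568 = 6/17.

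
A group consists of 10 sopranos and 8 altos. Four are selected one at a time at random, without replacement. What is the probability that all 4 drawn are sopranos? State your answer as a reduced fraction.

Multiply the conditional probabilities at each draw: 10/18 · 9/17 · 8/16 · 7/15 = 5040/73440 = 7/102.

7/102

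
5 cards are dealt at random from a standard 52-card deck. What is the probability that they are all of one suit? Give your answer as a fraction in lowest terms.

There are C(52,5) = 2598960 possible 5-card hands.
Hands of one suit: 4 suits × C(13,5) = 4·1287 = 5148.
Probability = 5148/2598960 = 33/16660.

33/16660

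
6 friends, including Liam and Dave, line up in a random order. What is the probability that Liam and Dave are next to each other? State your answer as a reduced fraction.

There are 6! = 720 arrangements.
Treat Liam and Dave as a block: 5! arrangements of the blocks × 2 orders within the block = 2·120 = 240.
Probability = 240/720 = 1/3.

1/3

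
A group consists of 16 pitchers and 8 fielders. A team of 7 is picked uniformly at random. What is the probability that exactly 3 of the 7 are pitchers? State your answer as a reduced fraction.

The sample space is all 7-subsets of the 24: C(24,7) = 346104.
Selections with exactly 3 pitchers: choose 3 of the 16 pitchers and 4 of the 8 fielders, C(16,3)·C(8,4) = 560·70 = 39200.
Probability = 39200/346104 = 4900/43263.

4900/43263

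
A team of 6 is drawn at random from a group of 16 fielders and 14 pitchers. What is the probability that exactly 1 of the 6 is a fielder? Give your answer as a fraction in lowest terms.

352/6525

The sample space is all 6-subsets of the 30: C(30,6) = 593775.
Selections with exactly 1 fielder: choose 1 of the 16 fielders and 5 of the 14 pitchers, C(16,1)·C(14,5) = 16·2002 = 32032.
Probability = 32032/593775 = 352/6525.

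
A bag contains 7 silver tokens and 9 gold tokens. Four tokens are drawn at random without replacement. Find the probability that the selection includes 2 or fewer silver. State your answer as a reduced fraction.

21/26

There are C(16,4) = 1820 ways to choose the 4.
Count the complement (more than 2 silver): C(7,3)·C(9,1) + C(7,4)·C(9,0) = 315 + 35 = 350.
Probability = 1 − 350/1820 = 1470/1820 = 21/26.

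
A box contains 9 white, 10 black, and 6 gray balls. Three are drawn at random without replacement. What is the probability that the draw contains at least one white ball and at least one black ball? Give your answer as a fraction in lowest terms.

261/460

There are C(25,3) = 2300 possible draws.
By inclusion-exclusion on the complements, draws missing all white or all black: C(16,3) + C(15,3) − C(6,3) = 560 + 455 − 20 = 995.
So draws with at least one of each: 2300 − 995 = 1305, probability 1305/2300 = 261/460.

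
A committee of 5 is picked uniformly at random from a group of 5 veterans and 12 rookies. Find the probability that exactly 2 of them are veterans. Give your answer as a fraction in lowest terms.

Total number of selections: C(17,5) = 6188.
Selections with exactly 2 veterans: choose 2 of the 5 veterans and 3 of the 12 rookies, C(5,2)·C(12,3) = 10·220 = 2200.
Probability = 2200/6188 = 550/1547.

550/1547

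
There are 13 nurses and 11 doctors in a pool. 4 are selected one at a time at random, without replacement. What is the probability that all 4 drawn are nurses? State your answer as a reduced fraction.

Multiply the conditional probabilities at each draw: 13/24 · 12/23 · 11/22 · 10/21 = 17160/255024 = 65/966.

65/966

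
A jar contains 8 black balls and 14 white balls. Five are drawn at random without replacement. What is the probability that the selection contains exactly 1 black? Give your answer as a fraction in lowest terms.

52/171

Total number of selections: C(22,5) = 26334.
Selections with exactly 1 black: choose 1 of the 8 black and 4 of the 14 white, C(8,1)·C(14,4) = 8·1001 = 8008.
Probability = 8008/26334 = 52/171.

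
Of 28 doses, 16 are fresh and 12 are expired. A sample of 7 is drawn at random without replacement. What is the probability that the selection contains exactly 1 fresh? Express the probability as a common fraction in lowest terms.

56/4485

Total number of selections: C(28,7) = 1184040.
Selections with exactly 1 fresh: choose 1 of the 16 fresh and 6 of the 12 expired, C(16,1)·C(12,6) = 16·924 = 14784.
Probability = 14784/1184040 = 56/4485.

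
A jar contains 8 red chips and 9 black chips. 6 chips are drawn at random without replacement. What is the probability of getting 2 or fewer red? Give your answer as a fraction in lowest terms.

165/442

There are C(17,6) = 12376 ways to choose the 6.
Favorable selections (2 or fewer red): C(8,0)·C(9,6) + C(8,1)·C(9,5) + C(8,2)·C(9,4) = 84 + 1008 + 3528 = 4620.
Probability = 4620/12376 = 165/442.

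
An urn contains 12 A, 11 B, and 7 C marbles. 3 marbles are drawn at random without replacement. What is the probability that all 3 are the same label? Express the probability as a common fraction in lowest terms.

3/29

There are C(30,3) = 4060 ways to draw 3 marbles.
All same label: C(12,3) + C(11,3) + C(7,3) = 220 + 165 + 35 = 420.
Probability = 420/4060 = 3/29.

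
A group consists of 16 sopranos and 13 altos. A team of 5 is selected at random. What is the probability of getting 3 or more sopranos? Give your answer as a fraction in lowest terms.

There are C(29,5) = 118755 ways to choose the 5.
Favorable selections (3 or more sopranos): C(16,3)·C(13,2) + C(16,4)·C(13,1) + C(16,5)·C(13,0) = 43680 + 23660 + 4368 = 71708.
Probability = 71708/118755 = 788/1305.

788/1305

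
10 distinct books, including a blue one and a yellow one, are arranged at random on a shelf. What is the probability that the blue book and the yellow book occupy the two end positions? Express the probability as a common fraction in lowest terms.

There are 10! = 3628800 arrangements.
Place the blue book and the yellow book at the ends in 2 ways, arrange the remaining 8 in 8! = 40320 ways: 2·40320 = 80640.
Probability = 80640/3628800 = 1/45.

1/45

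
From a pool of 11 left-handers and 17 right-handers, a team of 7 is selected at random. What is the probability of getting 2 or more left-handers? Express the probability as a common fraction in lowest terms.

899/1035

There are C(28,7) = 1184040 ways to choose the 7.
Count the complement (fewer than 2 left-handers): C(11,0)·C(17,7) + C(11,1)·C(17,6) = 19448 + 136136 = 155584.
Probability = 1 − 155584/1184040 = 1028456/1184040 = 899/1035.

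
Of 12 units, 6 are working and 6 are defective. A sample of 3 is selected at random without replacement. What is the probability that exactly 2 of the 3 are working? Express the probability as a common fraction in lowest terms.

9/22

Total number of selections: C(12,3) = 220.
Selections with exactly 2 working: choose 2 of the 6 working and 1 of the 6 defective, C(6,2)·C(6,1) = 15·6 = 90.
Probability = 90/220 = 9/22.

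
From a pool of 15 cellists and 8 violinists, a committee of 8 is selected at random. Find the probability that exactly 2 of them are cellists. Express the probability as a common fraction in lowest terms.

490/81719

There are C(23,8) = 490314 ways to choose 8 from 23.
Selections with exactly 2 cellists: choose 2 of the 15 cellists and 6 of the 8 violinists, C(15,2)·C(8,6) = 105·28 = 2940.
Probability = 2940/490314 = 490/81719.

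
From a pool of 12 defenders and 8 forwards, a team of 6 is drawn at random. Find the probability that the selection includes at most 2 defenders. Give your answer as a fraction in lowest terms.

7/51

Total selections: C(20,6) = 38760.
Favorable selections (at most 2 defenders): C(12,0)·C(8,6) + C(12,1)·C(8,5) + C(12,2)·C(8,4) = 28 + 672 + 4620 = 5320.
Probability = 5320/38760 = 7/51.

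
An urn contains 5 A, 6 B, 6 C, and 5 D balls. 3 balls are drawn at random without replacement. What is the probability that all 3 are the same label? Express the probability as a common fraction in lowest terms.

There are C(22,3) = 1540 ways to draw 3 balls.
All same label: C(5,3) + C(6,3) + C(6,3) + C(5,3) = 10 + 20 + 20 + 10 = 60.
Probability = 60/1540 = 3/77.

3/77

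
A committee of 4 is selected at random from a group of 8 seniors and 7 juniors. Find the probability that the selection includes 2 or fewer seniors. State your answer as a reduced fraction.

There are C(15,4) = 1365 ways to choose the 4.
Favorable selections (2 or fewer seniors): C(8,0)·C(7,4) + C(8,1)·C(7,3) + C(8,2)·C(7,2) = 35 + 280 + 588 = 903.
Probability = 903/1365 = 43/65.

43/65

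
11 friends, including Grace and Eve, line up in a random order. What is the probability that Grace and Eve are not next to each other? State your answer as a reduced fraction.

9/11

There are 11! = 39916800 arrangements.
Arrangements with Grace and Eve adjacent: 2·10! = 7257600.
So not adjacent: 39916800 − 7257600 = 32659200, probability 32659200/39916800 = 9/11.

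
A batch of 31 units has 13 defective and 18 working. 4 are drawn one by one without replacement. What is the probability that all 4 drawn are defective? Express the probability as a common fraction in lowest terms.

143/6293

Multiply the conditional probabilities at each draw: 13/31 · 12/30 · 11/29 · 10/28 = 17160/755160 = 143/6293.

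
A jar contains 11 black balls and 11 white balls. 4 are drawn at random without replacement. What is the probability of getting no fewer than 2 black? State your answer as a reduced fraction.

There are C(22,4) = 7315 ways to choose the 4.
Favorable selections (no fewer than 2 black): C(11,2)·C(11,2) + C(11,3)·C(11,1) + C(11,4)·C(11,0) = 3025 + 1815 + 330 = 5170.
Probability = 5170/7315 = 94/133.

94/133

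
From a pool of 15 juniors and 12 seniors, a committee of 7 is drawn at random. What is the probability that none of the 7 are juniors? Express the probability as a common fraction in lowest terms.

4/4485

There are C(27,7) = 888030 possible selections.
Selections with no juniors (all seniors): C(12,7) = 792.
Probability = 792/888030 = 4/4485.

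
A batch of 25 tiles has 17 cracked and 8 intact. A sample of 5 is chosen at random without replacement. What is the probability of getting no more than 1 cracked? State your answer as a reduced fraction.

89/3795

There are C(25,5) = 53130 ways to choose the 5.
Favorable selections (no more than 1 cracked): C(17,0)·C(8,5) + C(17,1)·C(8,4) = 56 + 1190 = 1246.
Probability = 1246/53130 = 89/3795.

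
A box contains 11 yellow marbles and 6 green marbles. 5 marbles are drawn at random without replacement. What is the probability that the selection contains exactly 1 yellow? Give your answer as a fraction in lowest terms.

There are C(17,5) = 6188 ways to choose 5 from 17.
Selections with exactly 1 yellow: choose 1 of the 11 yellow and 4 of the 6 green, C(11,1)·C(6,4) = 11·15 = 165.
Probability = 165/6188.

165/6188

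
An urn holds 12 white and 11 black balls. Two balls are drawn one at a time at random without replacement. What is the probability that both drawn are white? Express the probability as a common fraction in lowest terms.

6/23

Multiply the conditional probabilities at each draw: 12/23 · 11/22 = 132/506 = 6/23.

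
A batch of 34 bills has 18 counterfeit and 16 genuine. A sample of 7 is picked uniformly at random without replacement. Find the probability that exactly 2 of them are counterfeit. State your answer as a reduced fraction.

There are C(34,7) = 5379616 ways to choose 7 from 34.
Selections with exactly 2 counterfeit: choose 2 of the 18 counterfeit and 5 of the 16 genuine, C(18,2)·C(16,5) = 153·4368 = 668304.
Probability = 668304/5379616 = 2457/19778.

2457/19778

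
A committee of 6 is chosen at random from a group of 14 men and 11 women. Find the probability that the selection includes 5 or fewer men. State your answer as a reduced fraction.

2261/2300

There are C(25,6) = 177100 ways to choose the 6.
The complement is exactly 6 men: C(14,6)·C(11,0) = 3003.
Probability = 1 − 3003/177100 = 174097/177100 = 2261/2300.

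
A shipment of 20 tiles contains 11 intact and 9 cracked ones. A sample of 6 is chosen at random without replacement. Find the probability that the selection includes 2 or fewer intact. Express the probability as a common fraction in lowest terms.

70/323

Total selections: C(20,6) = 38760.
Favorable selections (2 or fewer intact): C(11,0)·C(9,6) + C(11,1)·C(9,5) + C(11,2)·C(9,4) = 84 + 1386 + 6930 = 8400.
Probability = 8400/38760 = 70/323.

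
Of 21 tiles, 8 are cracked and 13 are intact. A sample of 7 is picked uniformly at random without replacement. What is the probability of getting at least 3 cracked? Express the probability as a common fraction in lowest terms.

180/323

Total selections: C(21,7) = 116280.
Favorable selections (at least 3 cracked): C(8,3)·C(13,4) + C(8,4)·C(13,3) + C(8,5)·C(13,2) + C(8,6)·C(13,1) + C(8,7)·C(13,0) = 40040 + 20020 + 4368 + 364 + 8 = 64800.
Probability = 64800/116280 = 180/323.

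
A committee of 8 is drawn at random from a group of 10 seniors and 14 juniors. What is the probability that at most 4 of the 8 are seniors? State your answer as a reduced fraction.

6292/7429

Total selections: C(24,8) = 735471.
Count the complement (more than 4 seniors): C(10,5)·C(14,3) + C(10,6)·C(14,2) + C(10,7)·C(14,1) + C(10,8)·C(14,0) = 91728 + 19110 + 1680 + 45 = 112563.
Probability = 1 − 112563/735471 = 622908/735471 = 6292/7429.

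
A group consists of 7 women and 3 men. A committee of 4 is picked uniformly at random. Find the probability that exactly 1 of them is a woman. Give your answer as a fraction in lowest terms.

1/30

Total number of selections: C(10,4) = 210.
Selections with exactly 1 woman: choose 1 of the 7 women and 3 of the 3 men, C(7,1)·C(3,3) = 7·1 = 7.
Probability = 7/210 = 1/30.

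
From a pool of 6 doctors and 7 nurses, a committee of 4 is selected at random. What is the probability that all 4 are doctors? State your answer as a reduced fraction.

3/143

There are C(13,4) = 715 possible selections.
Selections with all doctors: C(6,4) = 15.
Probability = 15/715 = 3/143.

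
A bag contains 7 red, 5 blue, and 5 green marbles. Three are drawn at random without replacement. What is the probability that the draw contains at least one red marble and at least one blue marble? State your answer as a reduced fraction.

35/68

There are C(17,3) = 680 possible draws.
By inclusion-exclusion on the complements, draws missing all red or all blue: C(10,3) + C(12,3) − C(5,3) = 120 + 220 − 10 = 330.
So draws with at least one of each: 680 − 330 = 350, probability 350/680 = 35/68.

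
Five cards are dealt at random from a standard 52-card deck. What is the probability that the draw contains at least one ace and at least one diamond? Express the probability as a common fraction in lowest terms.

229297/866320

There are C(52,5) = 2598960 possible draws.
By inclusion-exclusion on the complements, draws missing all aces or all diamonds: C(48,5) + C(39,5) − C(36,5) = 1712304 + 575757 − 376992 = 1911069.
So draws with at least one of each: 2598960 − 1911069 = 687891, probability 687891/2598960 = 229297/866320.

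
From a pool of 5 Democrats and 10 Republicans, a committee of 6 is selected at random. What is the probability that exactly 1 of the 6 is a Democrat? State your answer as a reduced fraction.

36/143

The sample space is all 6-subsets of the 15: C(15,6) = 5005.
Selections with exactly 1 Democrat: choose 1 of the 5 Democrats and 5 of the 10 Republicans, C(5,1)·C(10,5) = 5·252 = 1260.
Probability = 1260/5005 = 36/143.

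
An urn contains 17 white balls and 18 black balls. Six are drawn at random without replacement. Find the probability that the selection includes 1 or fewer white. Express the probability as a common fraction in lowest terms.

69/682

Total selections: C(35,6) = 1623160.
Favorable selections (1 or fewer white): C(17,0)·C(18,6) + C(17,1)·C(18,5) = 18564 + 145656 = 164220.
Probability = 164220/1623160 = 69/682.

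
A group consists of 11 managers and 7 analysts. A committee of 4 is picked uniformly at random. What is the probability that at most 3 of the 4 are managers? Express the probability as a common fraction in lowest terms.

Total selections: C(18,4) = 3060.
The complement is exactly 4 managers: C(11,4)·C(7,0) = 330.
Probability = 1 − 330/3060 = 2730/3060 = 91/102.

91/102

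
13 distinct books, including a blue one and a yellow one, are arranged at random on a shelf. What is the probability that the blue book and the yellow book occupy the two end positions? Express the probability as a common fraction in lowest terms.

1/78

There are 13! = 6227020800 arrangements.
Place the blue book and the yellow book at the ends in 2 ways, arrange the remaining 11 in 11! = 39916800 ways: 2·39916800 = 79833600.
Probability = 79833600/6227020800 = 1/78.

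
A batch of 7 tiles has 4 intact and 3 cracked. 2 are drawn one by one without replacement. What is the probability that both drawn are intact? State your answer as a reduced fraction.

Multiply the conditional probabilities at each draw: 4/7 · 3/6 = 12/42 = 2/7.

2/7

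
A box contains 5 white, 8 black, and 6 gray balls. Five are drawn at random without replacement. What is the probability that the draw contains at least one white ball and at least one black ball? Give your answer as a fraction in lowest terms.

There are C(19,5) = 11628 possible draws.
By inclusion-exclusion on the complements, draws missing all white or all black: C(14,5) + C(11,5) − C(6,5) = 2002 + 462 − 6 = 2458.
So draws with at least one of each: 11628 − 2458 = 9170, probability 9170/11628 = 4585/5814.

4585/5814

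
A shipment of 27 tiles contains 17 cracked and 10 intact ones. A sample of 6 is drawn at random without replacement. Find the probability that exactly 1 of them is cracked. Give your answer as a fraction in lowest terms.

Total number of selections: C(27,6) = 296010.
Selections with exactly 1 cracked: choose 1 of the 17 cracked and 5 of the 10 intact, C(17,1)·C(10,5) = 17·252 = 4284.
Probability = 4284/296010 = 238/16445.

238/16445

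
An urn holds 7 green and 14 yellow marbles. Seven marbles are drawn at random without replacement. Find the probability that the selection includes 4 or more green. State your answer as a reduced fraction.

1475/11628

There are C(21,7) = 116280 ways to choose the 7.
Favorable selections (4 or more green): C(7,4)·C(14,3) + C(7,5)·C(14,2) + C(7,6)·C(14,1) + C(7,7)·C(14,0) = 12740 + 1911 + 98 + 1 = 14750.
Probability = 14750/116280 = 1475/11628.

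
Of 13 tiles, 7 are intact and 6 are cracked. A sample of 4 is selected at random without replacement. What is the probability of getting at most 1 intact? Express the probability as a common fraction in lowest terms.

Total selections: C(13,4) = 715.
Favorable selections (at most 1 intact): C(7,0)·C(6,4) + C(7,1)·C(6,3) = 15 + 140 = 155.
Probability = 155/715 = 31/143.

31/143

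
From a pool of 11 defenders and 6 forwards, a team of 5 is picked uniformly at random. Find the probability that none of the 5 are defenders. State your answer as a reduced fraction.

3/3094

There are C(17,5) = 6188 possible selections.
Selections with no defenders (all forwards): C(6,5) = 6.
Probability = 6/6188 = 3/3094.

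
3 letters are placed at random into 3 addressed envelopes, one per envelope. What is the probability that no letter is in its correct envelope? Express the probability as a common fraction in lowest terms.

1/3

There are 3! = 6 assignments.
By inclusion-exclusion, assignments with no fixed points: C(3,0)·3! − C(3,1)·2! + C(3,2)·1! − C(3,3)·0! = 2.
Probability = 2/6 = 1/3.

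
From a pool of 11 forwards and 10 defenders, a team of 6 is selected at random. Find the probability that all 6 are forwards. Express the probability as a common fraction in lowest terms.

11/1292

There are C(21,6) = 54264 possible selections.
Selections with all forwards: C(11,6) = 462.
Probability = 462/54264 = 11/1292.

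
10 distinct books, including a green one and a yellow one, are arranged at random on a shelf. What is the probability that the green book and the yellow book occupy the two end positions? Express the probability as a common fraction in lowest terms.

1/45

There are 10! = 3628800 arrangements.
Place the green book and the yellow book at the ends in 2 ways, arrange the remaining 8 in 8! = 40320 ways: 2·40320 = 80640.
Probability = 80640/3628800 = 1/45.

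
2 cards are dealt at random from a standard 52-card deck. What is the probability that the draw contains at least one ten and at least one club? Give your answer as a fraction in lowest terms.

29/442

There are C(52,2) = 1326 possible draws.
By inclusion-exclusion on the complements, draws missing all tens or all clubs: C(48,2) + C(39,2) − C(36,2) = 1128 + 741 − 630 = 1239.
So draws with at least one of each: 1326 − 1239 = 87, probability 87/1326 = 29/442.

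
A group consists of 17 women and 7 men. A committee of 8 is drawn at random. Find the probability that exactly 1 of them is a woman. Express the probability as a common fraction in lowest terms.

1/43263

The sample space is all 8-subsets of the 24: C(24,8) = 735471.
Selections with exactly 1 woman: choose 1 of the 17 women and 7 of the 7 men, C(17,1)·C(7,7) = 17·1 = 17.
Probability = 17/735471 = 1/43263.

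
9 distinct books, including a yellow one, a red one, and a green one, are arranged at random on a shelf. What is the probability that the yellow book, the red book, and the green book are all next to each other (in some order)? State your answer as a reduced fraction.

1/12

There are 9! = 362880 arrangements.
Treat the three as one block: 7! placements × 3! orders within the block = 5040·6 = 30240.
Probability = 30240/362880 = 1/12.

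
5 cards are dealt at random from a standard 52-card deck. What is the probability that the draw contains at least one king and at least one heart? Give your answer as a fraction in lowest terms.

There are C(52,5) = 2598960 possible draws.
By inclusion-exclusion on the complements, draws missing all kings or all hearts: C(48,5) + C(39,5) − C(36,5) = 1712304 + 575757 − 376992 = 1911069.
So draws with at least one of each: 2598960 − 1911069 = 687891, probability 687891/2598960 = 229297/866320.

229297/866320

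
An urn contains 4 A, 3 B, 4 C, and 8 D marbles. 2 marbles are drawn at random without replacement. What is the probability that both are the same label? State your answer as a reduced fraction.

There are C(19,2) = 171 ways to draw 2 marbles.
All same label: C(4,2) + C(3,2) + C(4,2) + C(8,2) = 6 + 3 + 6 + 28 = 43.
Probability = 43/171.

43/171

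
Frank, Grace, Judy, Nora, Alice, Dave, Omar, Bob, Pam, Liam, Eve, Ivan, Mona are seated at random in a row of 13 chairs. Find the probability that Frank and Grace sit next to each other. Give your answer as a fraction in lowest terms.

2/13

There are 13! = 6227020800 arrangements.
Treat Frank and Grace as a block: 12! arrangements of the blocks × 2 orders within the block = 2·479001600 = 958003200.
Probability = 958003200/6227020800 = 2/13.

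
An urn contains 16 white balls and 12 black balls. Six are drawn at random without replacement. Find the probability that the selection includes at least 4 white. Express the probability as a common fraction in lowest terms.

Total selections: C(28,6) = 376740.
Favorable selections (at least 4 white): C(16,4)·C(12,2) + C(16,5)·C(12,1) + C(16,6)·C(12,0) = 120120 + 52416 + 8008 = 180544.
Probability = 180544/376740 = 496/1035.

496/1035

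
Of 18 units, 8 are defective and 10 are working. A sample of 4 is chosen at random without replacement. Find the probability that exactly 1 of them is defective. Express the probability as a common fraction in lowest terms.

16/51

Total number of selections: C(18,4) = 3060.
Selections with exactly 1 defective: choose 1 of the 8 defective and 3 of the 10 working, C(8,1)·C(10,3) = 8·120 = 960.
Probability = 960/3060 = 16/51.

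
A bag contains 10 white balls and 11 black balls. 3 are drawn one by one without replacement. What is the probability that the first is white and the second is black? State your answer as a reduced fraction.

Multiply the conditional probabilities at each draw: 10/21 · 11/20 = 110/420 = 11/42.

11/42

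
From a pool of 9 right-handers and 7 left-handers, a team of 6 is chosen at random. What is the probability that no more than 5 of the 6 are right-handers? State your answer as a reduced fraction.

283/286

There are C(16,6) = 8008 ways to choose the 6.
The complement is exactly 6 right-handers: C(9,6)·C(7,0) = 84.
Probability = 1 − 84/8008 = 7924/8008 = 283/286.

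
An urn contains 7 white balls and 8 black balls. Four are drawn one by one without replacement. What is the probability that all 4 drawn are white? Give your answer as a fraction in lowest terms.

1/39

Multiply the conditional probabilities at each draw: 7/15 · 6/14 · 5/13 · 4/12 = 840/32760 = 1/39.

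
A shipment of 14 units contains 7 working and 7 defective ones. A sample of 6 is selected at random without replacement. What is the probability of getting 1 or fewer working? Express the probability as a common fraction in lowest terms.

2/39

Total selections: C(14,6) = 3003.
Favorable selections (1 or fewer working): C(7,0)·C(7,6) + C(7,1)·C(7,5) = 7 + 147 = 154.
Probability = 154/3003 = 2/39.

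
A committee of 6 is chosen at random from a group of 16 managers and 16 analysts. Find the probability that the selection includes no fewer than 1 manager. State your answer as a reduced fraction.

16039/16182

Total selections: C(32,6) = 906192.
The complement is all 6 are analysts: C(16,6) = 8008.
Probability = 1 − 8008/906192 = 898184/906192 = 16039/16182.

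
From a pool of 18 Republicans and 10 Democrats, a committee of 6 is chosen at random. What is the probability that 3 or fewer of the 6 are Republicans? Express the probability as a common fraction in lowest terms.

11233/31395

Total selections: C(28,6) = 376740.
Count the complement (more than 3 Republicans): C(18,4)·C(10,2) + C(18,5)·C(10,1) + C(18,6)·C(10,0) = 137700 + 85680 + 18564 = 241944.
Probability = 1 − 241944/376740 = 134796/376740 = 11233/31395.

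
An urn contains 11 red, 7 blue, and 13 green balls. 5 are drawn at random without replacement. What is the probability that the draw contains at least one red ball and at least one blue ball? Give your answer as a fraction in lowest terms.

5390/8091

There are C(31,5) = 169911 possible draws.
By inclusion-exclusion on the complements, draws missing all red or all blue: C(20,5) + C(24,5) − C(13,5) = 15504 + 42504 − 1287 = 56721.
So draws with at least one of each: 169911 − 56721 = 113190, probability 113190/169911 = 5390/8091.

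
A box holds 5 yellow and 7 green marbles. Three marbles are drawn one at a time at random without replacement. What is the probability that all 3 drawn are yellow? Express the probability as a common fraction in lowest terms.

Multiply the conditional probabilities at each draw: 5/12 · 4/11 · 3/10 = 60/1320 = 1/22.

1/22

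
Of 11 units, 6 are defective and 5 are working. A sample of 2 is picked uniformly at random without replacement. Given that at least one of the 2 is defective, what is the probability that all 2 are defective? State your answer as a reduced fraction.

Work in counts. Selections with at least one defective: C(11,2) − C(5,2) = 55 − 10 = 45.
Of those, selections where all 2 are defective: C(6,2) = 15.
Conditional probability = 15/45 = 1/3.

1/3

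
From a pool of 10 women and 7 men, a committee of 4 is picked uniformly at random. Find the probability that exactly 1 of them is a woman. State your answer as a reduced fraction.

Total number of selections: C(17,4) = 2380.
Selections with exactly 1 woman: choose 1 of the 10 women and 3 of the 7 men, C(10,1)·C(7,3) = 10·35 = 350.
Probability = 350/2380 = 5/34.

5/34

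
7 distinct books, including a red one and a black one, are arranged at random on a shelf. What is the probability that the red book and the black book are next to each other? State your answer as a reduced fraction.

There are 7! = 5040 arrangements.
Treat the red book and the black book as a block: 6! arrangements of the blocks × 2 orders within the block = 2·720 = 1440.
Probability = 1440/5040 = 2/7.

2/7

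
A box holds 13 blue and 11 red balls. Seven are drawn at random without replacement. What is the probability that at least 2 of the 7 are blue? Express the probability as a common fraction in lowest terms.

429/437

There are C(24,7) = 346104 ways to choose the 7.
Count the complement (fewer than 2 blue): C(13,0)·C(11,7) + C(13,1)·C(11,6) = 330 + 6006 = 6336.
Probability = 1 − 6336/346104 = 339768/346104 = 429/437.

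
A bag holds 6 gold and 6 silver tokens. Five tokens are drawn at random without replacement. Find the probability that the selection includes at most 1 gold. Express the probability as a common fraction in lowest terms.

There are C(12,5) = 792 ways to choose the 5.
Favorable selections (at most 1 gold): C(6,0)·C(6,5) + C(6,1)·C(6,4) = 6 + 90 = 96.
Probability = 96/792 = 4/33.

4/33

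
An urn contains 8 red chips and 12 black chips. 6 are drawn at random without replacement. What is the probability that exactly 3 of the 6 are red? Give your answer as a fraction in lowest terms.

There are C(20,6) = 38760 ways to choose 6 from 20.
Selections with exactly 3 red: choose 3 of the 8 red and 3 of the 12 black, C(8,3)·C(12,3) = 56·220 = 12320.
Probability = 12320/38760 = 308/969.

308/969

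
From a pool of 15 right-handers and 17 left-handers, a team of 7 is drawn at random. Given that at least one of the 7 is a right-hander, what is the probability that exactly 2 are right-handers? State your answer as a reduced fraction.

12495/64354

Work in counts. Selections with at least one right-hander: C(32,7) − C(17,7) = 3365856 − 19448 = 3346408.
Of those, selections where exactly 2 are right-handers: C(15,2)·C(17,5) = 105·6188 = 649740.
Conditional probability = 649740/3346408 = 12495/64354.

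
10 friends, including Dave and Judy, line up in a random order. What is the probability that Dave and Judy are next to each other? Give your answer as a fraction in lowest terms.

There are 10! = 3628800 arrangements.
Treat Dave and Judy as a block: 9! arrangements of the blocks × 2 orders within the block = 2·362880 = 725760.
Probability = 725760/3628800 = 1/5.

1/5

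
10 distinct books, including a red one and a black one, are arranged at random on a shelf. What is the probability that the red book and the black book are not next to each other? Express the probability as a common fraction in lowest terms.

There are 10! = 3628800 arrangements.
Arrangements with the red book and the black book adjacent: 2·9! = 725760.
So not adjacent: 3628800 − 725760 = 2903040, probability 2903040/3628800 = 4/5.

4/5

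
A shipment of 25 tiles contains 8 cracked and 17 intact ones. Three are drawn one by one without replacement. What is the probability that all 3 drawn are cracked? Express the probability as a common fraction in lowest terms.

Multiply the conditional probabilities at each draw: 8/25 · 7/24 · 6/23 = 336/13800 = 14/575.

14/575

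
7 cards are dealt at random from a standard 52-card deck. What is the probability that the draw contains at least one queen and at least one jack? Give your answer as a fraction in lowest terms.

3105873/16723070

There are C(52,7) = 133784560 possible draws.
By inclusion-exclusion on the complements, draws missing all queens or all jacks: C(48,7) + C(48,7) − C(44,7) = 73629072 + 73629072 − 38320568 = 108937576.
So draws with at least one of each: 133784560 − 108937576 = 24846984, probability 24846984/133784560 = 3105873/16723070.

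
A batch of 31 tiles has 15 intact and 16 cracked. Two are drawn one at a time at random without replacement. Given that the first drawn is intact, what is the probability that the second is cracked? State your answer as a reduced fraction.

After removing one intact, 30 remain: 14 intact and 16 cracked.
So the probability the next is cracked is 16/30 = 8/15.

8/15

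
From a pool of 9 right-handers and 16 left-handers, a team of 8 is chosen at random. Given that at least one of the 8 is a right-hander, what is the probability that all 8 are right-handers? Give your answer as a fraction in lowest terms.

1/118745

Work in counts. Selections with at least one right-hander: C(25,8) − C(16,8) = 1081575 − 12870 = 1068705.
Of those, selections where all 8 are right-handers: C(9,8) = 9.
Conditional probability = 9/1068705 = 1/118745.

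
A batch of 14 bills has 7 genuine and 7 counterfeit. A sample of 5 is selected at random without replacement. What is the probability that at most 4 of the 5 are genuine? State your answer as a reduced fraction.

Total selections: C(14,5) = 2002.
The complement is exactly 5 genuine: C(7,5)·C(7,0) = 21.
Probability = 1 − 21/2002 = 1981/2002 = 283/286.

283/286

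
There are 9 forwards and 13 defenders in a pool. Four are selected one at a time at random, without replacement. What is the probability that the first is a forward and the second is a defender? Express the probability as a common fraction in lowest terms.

Multiply the conditional probabilities at each draw: 9/22 · 13/21 = 117/462 = 39/154.

39/154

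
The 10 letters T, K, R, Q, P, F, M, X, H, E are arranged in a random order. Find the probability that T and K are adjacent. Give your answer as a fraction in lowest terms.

1/5

There are 10! = 3628800 arrangements.
Treat T and K as a block: 9! arrangements of the blocks × 2 orders within the block = 2·362880 = 725760.
Probability = 725760/3628800 = 1/5.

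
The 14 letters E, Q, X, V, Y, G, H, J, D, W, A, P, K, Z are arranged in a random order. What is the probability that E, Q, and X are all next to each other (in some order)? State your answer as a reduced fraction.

3/91

There are 14! = 87178291200 arrangements.
Treat the three as one block: 12! placements × 3! orders within the block = 479001600·6 = 2874009600.
Probability = 2874009600/87178291200 = 3/91.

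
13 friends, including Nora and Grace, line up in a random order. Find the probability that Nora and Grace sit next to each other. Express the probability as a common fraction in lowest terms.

2/13

There are 13! = 6227020800 arrangements.
Treat Nora and Grace as a block: 12! arrangements of the blocks × 2 orders within the block = 2·479001600 = 958003200.
Probability = 958003200/6227020800 = 2/13.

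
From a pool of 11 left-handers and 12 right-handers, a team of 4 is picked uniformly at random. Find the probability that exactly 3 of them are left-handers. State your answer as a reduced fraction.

36/161

The sample space is all 4-subsets of the 23: C(23,4) = 8855.
Selections with exactly 3 left-handers: choose 3 of the 11 left-handers and 1 of the 12 right-handers, C(11,3)·C(12,1) = 165·12 = 1980.
Probability = 1980/8855 = 36/161.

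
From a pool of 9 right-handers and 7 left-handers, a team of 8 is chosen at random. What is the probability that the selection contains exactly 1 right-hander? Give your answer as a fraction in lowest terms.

1/1430

There are C(16,8) = 12870 ways to choose 8 from 16.
Selections with exactly 1 right-hander: choose 1 of the 9 right-handers and 7 of the 7 left-handers, C(9,1)·C(7,7) = 9·1 = 9.
Probability = 9/12870 = 1/1430.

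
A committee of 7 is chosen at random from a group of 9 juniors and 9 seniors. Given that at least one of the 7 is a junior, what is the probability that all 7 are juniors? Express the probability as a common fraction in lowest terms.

Work in counts. Selections with at least one junior: C(18,7) − C(9,7) = 31824 − 36 = 31788.
Of those, selections where all 7 are juniors: C(9,7) = 36.
Conditional probability = 36/31788 = 1/883.

1/883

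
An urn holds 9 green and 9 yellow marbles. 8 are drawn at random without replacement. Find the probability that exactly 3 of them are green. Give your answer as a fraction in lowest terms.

588/2431

The sample space is all 8-subsets of the 18: C(18,8) = 43758.
Selections with exactly 3 green: choose 3 of the 9 green and 5 of the 9 yellow, C(9,3)·C(9,5) = 84·126 = 10584.
Probability = 10584/43758 = 588/2431.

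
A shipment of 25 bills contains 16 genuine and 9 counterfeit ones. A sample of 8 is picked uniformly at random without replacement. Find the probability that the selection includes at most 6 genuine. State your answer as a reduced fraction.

1951/2185

There are C(25,8) = 1081575 ways to choose the 8.
Favorable selections (at most 6 genuine): C(16,0)·C(9,8) + C(16,1)·C(9,7) + C(16,2)·C(9,6) + C(16,3)·C(9,5) + C(16,4)·C(9,4) + C(16,5)·C(9,3) + C(16,6)·C(9,2) = 9 + 576 + 10080 + 70560 + 229320 + 366912 + 288288 = 965745.
Probability = 965745/1081575 = 1951/2185.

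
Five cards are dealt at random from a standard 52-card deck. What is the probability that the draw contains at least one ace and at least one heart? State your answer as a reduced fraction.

229297/866320

There are C(52,5) = 2598960 possible draws.
By inclusion-exclusion on the complements, draws missing all aces or all hearts: C(48,5) + C(39,5) − C(36,5) = 1712304 + 575757 − 376992 = 1911069.
So draws with at least one of each: 2598960 − 1911069 = 687891, probability 687891/2598960 = 229297/866320.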